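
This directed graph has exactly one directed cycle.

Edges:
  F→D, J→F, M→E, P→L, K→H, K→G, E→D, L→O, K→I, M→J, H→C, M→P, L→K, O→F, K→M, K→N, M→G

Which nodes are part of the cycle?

DFS with gray/black marking from L:
L gray
  K gray
    N gray
    N black
    M gray
      E gray
        D gray
        D black
      E black
      J gray
        F gray
          F→D: D black — skip
        F black
      J black
      P gray
        P→L: L is gray → back edge
Back edge closes the cycle L → K → M → P → L; its vertices are {K, L, M, P}.

K, L, M, P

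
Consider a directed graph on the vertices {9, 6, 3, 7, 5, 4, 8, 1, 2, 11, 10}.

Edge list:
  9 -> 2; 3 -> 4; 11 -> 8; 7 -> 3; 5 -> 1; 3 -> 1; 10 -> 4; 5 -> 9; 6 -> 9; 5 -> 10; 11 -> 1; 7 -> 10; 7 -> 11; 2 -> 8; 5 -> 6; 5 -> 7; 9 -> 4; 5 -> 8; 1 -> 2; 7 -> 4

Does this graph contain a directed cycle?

No

DFS with white/gray/black marking, starting from 6:
6 gray
  9 gray
    4 gray
    4 black
    2 gray
      8 gray
      8 black
    2 black
  9 black
6 black
3 gray
  3→4: 4 black — skip
  1 gray
    1→2: 2 black — skip
  1 black
3 black
7 gray
  11 gray
    11→8: 8 black — skip
    11→1: 1 black — skip
  11 black
  7→3: 3 black — skip
  10 gray
    10→4: 4 black — skip
  10 black
  7→4: 4 black — skip
7 black
5 gray
  5→10: 10 black — skip
  5→8: 8 black — skip
  5→7: 7 black — skip
  5→6: 6 black — skip
  5→9: 9 black — skip
  5→1: 1 black — skip
5 black
Every edge goes to a white or black vertex — no back edge, so the graph is acyclic.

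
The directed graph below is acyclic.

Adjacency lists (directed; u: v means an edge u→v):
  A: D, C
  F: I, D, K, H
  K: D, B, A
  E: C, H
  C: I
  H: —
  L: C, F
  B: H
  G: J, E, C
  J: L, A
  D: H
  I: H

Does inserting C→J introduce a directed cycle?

Adding C→J creates a cycle iff J can already reach C.
Path from J: J → L → C.
So J → … → C → J is a cycle.

Yes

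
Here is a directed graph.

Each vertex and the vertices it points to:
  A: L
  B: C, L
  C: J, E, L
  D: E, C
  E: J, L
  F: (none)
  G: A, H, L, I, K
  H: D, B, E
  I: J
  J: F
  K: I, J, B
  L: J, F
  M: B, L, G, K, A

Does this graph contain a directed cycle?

DFS with white/gray/black marking, starting from A:
A gray
  L gray
    J gray
      F gray
      F black
    J black
    L→F: F black — skip
  L black
A black
B gray
  C gray
    C→J: J black — skip
    E gray
      E→J: J black — skip
      E→L: L black — skip
    E black
    C→L: L black — skip
  C black
  B→L: L black — skip
B black
D gray
  D→E: E black — skip
  D→C: C black — skip
D black
G gray
  G→A: A black — skip
  H gray
    H→D: D black — skip
    H→B: B black — skip
    H→E: E black — skip
  H black
  G→L: L black — skip
  I gray
    I→J: J black — skip
  I black
  K gray
    K→I: I black — skip
    K→J: J black — skip
    K→B: B black — skip
  K black
G black
M gray
  M→B: B black — skip
  M→L: L black — skip
  M→G: G black — skip
  M→K: K black — skip
  M→A: A black — skip
M black
Every edge goes to a white or black vertex — no back edge, so the graph is acyclic.

No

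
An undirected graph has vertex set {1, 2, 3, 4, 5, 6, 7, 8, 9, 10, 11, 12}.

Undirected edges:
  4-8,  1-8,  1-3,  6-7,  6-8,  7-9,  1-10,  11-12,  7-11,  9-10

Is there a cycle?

Yes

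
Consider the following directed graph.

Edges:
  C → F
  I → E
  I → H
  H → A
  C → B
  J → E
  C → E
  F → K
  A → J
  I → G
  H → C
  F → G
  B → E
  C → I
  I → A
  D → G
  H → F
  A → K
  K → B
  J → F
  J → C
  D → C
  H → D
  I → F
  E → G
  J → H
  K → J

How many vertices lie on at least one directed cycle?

A vertex is on a directed cycle iff it belongs to a strongly connected component of size ≥ 2 (or has a self-loop).
The vertices on cycles are {A, C, D, F, H, I, J, K} — 8 in total.

8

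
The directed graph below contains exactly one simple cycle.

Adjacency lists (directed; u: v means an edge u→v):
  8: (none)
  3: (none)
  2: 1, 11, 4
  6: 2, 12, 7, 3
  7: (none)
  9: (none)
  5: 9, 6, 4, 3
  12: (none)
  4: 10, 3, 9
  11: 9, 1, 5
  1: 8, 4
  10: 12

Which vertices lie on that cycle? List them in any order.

DFS with gray/black marking from 2:
2 gray
  1 gray
    8 gray
    8 black
    4 gray
      10 gray
        12 gray
        12 black
      10 black
      3 gray
      3 black
      9 gray
      9 black
    4 black
  1 black
  11 gray
    11→9: 9 black — skip
    11→1: 1 black — skip
    5 gray
      5→9: 9 black — skip
      6 gray
        6→2: 2 is gray → back edge
Back edge closes the cycle 2 → 11 → 5 → 6 → 2; its vertices are {2, 5, 6, 11}.

2, 5, 6, 11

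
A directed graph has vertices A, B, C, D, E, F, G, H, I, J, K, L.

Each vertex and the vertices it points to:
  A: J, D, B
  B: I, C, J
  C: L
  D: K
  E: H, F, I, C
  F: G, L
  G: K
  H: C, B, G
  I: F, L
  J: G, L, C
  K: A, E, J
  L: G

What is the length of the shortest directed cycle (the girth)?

3

For each vertex v, BFS finds the shortest path from v back to v.
The shortest such closed walk is D → K → A → D, length 3.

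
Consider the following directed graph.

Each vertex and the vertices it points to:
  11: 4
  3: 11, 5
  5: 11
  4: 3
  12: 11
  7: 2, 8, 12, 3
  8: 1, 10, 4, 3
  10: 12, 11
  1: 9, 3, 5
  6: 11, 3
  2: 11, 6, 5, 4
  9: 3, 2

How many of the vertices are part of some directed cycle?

4

A vertex is on a directed cycle iff it belongs to a strongly connected component of size ≥ 2 (or has a self-loop).
The vertices on cycles are {3, 4, 5, 11} — 4 in total.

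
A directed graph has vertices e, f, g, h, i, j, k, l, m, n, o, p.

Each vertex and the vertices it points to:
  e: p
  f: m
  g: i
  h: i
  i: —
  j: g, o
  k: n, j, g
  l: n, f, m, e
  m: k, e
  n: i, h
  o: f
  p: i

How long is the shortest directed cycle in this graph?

For each vertex v, BFS finds the shortest path from v back to v.
The shortest such closed walk is m → k → j → o → f → m, length 5.

5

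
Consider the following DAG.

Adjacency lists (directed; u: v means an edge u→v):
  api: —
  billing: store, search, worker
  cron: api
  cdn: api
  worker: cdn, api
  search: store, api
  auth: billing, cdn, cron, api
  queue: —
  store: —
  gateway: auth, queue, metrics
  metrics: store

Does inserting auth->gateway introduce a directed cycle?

Adding auth→gateway creates a cycle iff gateway can already reach auth.
Path from gateway: gateway → auth.
So gateway → … → auth → gateway is a cycle.

Yes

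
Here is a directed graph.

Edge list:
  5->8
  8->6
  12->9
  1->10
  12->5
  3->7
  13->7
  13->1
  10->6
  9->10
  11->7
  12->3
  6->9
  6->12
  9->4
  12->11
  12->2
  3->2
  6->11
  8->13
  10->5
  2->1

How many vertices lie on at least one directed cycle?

10

A vertex is on a directed cycle iff it belongs to a strongly connected component of size ≥ 2 (or has a self-loop).
The vertices on cycles are {1, 2, 3, 5, 6, 8, 9, 10, 12, 13} — 10 in total.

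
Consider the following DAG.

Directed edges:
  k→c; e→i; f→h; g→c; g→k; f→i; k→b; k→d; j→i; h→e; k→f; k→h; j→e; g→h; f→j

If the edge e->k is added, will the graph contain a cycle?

Adding e→k creates a cycle iff k can already reach e.
Path from k: k → h → e.
So k → … → e → k is a cycle.

Yes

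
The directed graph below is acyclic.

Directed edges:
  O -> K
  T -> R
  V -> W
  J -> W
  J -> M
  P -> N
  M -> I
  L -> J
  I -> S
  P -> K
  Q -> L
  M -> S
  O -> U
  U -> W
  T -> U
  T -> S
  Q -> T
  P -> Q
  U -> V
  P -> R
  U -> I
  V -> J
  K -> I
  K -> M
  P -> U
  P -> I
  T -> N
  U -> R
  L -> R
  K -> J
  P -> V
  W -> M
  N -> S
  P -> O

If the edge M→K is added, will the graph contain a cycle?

Yes

Adding M→K creates a cycle iff K can already reach M.
Path from K: K → M.
So K → … → M → K is a cycle.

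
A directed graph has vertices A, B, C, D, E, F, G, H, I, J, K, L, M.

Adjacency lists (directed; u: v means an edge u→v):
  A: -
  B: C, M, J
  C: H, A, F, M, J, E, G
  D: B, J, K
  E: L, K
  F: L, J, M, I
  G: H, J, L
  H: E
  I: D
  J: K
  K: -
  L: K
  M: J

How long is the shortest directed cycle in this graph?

5

For each vertex v, BFS finds the shortest path from v back to v.
The shortest such closed walk is B → C → F → I → D → B, length 5.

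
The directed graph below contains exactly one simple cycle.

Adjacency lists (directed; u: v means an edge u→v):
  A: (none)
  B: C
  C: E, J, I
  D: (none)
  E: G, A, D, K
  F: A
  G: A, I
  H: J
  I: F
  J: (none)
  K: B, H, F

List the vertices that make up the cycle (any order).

B, C, E, K

DFS with gray/black marking from E:
E gray
  G gray
    A gray
    A black
    I gray
      F gray
        F→A: A black — skip
      F black
    I black
  G black
  E→A: A black — skip
  D gray
  D black
  K gray
    B gray
      C gray
        C→E: E is gray → back edge
Back edge closes the cycle E → K → B → C → E; its vertices are {B, C, E, K}.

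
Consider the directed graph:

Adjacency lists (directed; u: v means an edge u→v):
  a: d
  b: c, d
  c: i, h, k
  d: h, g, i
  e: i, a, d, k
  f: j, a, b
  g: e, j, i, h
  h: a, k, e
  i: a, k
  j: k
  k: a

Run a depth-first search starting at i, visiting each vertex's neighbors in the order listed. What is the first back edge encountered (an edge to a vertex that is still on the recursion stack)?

h→a

DFS from i (visiting each vertex's neighbors in the order listed); mark gray on enter, black on exit:
i gray
  a gray
    d gray
      h gray
        h→a: a is gray → back edge
First back edge: h → a.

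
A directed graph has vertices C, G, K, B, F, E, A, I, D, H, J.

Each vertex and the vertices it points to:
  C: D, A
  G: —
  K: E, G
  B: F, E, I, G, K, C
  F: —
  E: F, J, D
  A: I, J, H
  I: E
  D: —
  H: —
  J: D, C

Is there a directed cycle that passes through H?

No

H lies on a cycle iff there is a path from H back to itself.
Exploring from H, it never reaches itself; equivalently, its strongly connected component is a singleton.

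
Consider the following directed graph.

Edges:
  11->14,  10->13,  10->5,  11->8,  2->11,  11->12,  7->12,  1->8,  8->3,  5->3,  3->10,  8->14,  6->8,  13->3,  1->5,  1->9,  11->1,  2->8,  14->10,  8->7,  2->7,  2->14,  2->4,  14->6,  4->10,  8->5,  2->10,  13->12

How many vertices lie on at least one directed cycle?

A vertex is on a directed cycle iff it belongs to a strongly connected component of size ≥ 2 (or has a self-loop).
The vertices on cycles are {3, 5, 6, 8, 10, 13, 14} — 7 in total.

7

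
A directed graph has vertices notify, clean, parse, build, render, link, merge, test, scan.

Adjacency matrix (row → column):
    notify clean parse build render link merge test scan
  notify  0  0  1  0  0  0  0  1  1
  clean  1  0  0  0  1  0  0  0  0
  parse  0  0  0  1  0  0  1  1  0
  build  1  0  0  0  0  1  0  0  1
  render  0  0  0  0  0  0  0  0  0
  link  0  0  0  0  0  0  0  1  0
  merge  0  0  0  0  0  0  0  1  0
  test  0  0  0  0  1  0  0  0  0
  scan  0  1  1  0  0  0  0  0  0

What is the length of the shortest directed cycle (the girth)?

3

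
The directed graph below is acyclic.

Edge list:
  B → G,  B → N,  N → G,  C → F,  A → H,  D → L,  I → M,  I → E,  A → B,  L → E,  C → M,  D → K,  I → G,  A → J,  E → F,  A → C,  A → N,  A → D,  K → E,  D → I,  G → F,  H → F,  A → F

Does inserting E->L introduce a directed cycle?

Yes

Adding E→L creates a cycle iff L can already reach E.
Path from L: L → E.
So L → … → E → L is a cycle.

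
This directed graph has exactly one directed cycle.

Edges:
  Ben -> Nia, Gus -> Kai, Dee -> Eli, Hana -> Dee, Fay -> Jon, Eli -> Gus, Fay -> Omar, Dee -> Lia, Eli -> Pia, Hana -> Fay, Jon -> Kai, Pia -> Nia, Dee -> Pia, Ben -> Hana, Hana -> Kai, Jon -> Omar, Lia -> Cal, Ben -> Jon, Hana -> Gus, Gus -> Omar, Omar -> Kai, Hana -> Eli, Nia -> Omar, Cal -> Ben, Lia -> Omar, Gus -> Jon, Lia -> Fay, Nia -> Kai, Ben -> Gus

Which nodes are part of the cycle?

DFS with gray/black marking from Ben:
Ben gray
  Nia gray
    Omar gray
      Kai gray
      Kai black
    Omar black
    Nia→Kai: Kai black — skip
  Nia black
  Hana gray
    Fay gray
      Fay→Omar: Omar black — skip
      Jon gray
        Jon→Kai: Kai black — skip
        Jon→Omar: Omar black — skip
      Jon black
    Fay black
    Dee gray
      Lia gray
        Lia→Omar: Omar black — skip
        Cal gray
          Cal→Ben: Ben is gray → back edge
Back edge closes the cycle Ben → Hana → Dee → Lia → Cal → Ben; its vertices are {Ben, Cal, Dee, Lia, Hana}.

Ben, Cal, Dee, Lia, Hana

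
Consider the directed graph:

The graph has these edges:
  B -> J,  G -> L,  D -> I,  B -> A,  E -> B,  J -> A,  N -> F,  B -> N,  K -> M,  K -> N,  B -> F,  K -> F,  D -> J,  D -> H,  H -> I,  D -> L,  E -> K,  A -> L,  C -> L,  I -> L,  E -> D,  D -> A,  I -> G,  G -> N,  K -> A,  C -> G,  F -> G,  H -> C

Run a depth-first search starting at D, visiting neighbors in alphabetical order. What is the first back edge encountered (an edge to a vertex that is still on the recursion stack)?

F→G

DFS from D (visiting neighbors in alphabetical order); mark gray on enter, black on exit:
D gray
  A gray
    L gray
    L black
  A black
  H gray
    C gray
      G gray
        G→L: L black — skip
        N gray
          F gray
            F→G: G is gray → back edge
First back edge: F → G.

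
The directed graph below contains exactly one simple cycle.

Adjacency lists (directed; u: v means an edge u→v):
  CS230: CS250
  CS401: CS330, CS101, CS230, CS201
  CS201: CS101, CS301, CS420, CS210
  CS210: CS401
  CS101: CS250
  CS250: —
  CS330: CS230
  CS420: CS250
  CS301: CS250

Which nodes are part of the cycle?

CS201, CS210, CS401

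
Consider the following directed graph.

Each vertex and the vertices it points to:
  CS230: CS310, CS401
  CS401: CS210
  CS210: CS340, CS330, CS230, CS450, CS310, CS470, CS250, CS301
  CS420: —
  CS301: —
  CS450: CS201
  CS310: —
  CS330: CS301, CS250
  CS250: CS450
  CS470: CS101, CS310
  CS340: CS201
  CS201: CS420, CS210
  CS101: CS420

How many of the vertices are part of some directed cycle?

8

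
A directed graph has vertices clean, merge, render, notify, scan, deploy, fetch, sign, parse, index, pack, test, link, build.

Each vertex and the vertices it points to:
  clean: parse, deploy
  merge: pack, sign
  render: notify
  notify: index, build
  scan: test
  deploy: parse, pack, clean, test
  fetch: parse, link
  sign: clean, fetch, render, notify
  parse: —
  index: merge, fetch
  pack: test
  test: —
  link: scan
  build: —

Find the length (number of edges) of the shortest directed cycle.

2

For each vertex v, BFS finds the shortest path from v back to v.
The shortest such closed walk is clean → deploy → clean, length 2.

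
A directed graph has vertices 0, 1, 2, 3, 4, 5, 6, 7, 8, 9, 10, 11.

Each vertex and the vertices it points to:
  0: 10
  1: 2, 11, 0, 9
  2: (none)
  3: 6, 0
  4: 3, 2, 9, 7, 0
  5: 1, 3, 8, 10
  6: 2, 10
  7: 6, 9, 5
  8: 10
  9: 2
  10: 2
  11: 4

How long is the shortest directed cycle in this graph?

5

For each vertex v, BFS finds the shortest path from v back to v.
The shortest such closed walk is 11 → 4 → 7 → 5 → 1 → 11, length 5.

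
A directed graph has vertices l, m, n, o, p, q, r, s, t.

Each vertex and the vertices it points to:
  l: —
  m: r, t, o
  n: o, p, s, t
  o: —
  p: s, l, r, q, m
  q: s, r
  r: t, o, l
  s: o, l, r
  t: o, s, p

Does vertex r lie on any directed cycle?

r is on a cycle iff r can reach itself via ≥1 edge.
r → t → s → r — yes.

Yes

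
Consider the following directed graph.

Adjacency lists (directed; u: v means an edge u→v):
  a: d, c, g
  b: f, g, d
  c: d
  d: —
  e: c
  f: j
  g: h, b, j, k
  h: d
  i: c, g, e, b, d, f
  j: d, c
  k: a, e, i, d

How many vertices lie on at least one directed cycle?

5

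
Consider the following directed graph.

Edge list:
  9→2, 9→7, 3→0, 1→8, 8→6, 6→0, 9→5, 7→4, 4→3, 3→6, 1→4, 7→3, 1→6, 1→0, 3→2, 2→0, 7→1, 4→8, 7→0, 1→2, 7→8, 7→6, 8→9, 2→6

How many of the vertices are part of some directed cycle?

A vertex is on a directed cycle iff it belongs to a strongly connected component of size ≥ 2 (or has a self-loop).
The vertices on cycles are {1, 4, 7, 8, 9} — 5 in total.

5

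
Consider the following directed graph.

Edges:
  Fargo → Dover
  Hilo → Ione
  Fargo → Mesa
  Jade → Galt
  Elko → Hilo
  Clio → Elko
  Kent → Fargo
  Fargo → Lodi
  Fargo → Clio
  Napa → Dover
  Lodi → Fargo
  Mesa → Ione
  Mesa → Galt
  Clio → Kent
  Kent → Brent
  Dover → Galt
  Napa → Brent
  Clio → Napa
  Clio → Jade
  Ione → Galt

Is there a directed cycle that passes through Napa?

No

Napa lies on a cycle iff there is a path from Napa back to itself.
Exploring from Napa, it never reaches itself; equivalently, its strongly connected component is a singleton.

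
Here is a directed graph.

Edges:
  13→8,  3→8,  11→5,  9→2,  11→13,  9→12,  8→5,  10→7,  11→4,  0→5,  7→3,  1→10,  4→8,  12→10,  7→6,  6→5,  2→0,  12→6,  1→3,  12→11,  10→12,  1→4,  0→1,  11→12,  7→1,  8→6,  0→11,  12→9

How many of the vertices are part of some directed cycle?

A vertex is on a directed cycle iff it belongs to a strongly connected component of size ≥ 2 (or has a self-loop).
The vertices on cycles are {0, 1, 2, 7, 9, 10, 11, 12} — 8 in total.

8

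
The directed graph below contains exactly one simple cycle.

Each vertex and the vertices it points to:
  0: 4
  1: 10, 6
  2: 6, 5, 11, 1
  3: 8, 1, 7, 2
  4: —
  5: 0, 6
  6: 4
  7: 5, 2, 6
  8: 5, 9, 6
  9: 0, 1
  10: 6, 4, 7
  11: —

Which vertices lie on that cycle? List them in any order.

1, 2, 7, 10

DFS with gray/black marking from 7:
7 gray
  5 gray
    0 gray
      4 gray
      4 black
    0 black
    6 gray
      6→4: 4 black — skip
    6 black
  5 black
  2 gray
    2→6: 6 black — skip
    2→5: 5 black — skip
    11 gray
    11 black
    1 gray
      10 gray
        10→6: 6 black — skip
        10→4: 4 black — skip
        10→7: 7 is gray → back edge
Back edge closes the cycle 7 → 2 → 1 → 10 → 7; its vertices are {1, 2, 7, 10}.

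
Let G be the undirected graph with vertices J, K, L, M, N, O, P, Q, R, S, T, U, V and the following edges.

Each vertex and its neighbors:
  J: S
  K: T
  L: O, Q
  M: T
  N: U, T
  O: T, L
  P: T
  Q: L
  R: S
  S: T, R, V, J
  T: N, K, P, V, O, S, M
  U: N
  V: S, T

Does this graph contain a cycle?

Yes

DFS, tracking each vertex's parent; an edge to a visited non-parent vertex closes a cycle.
Start from N:
visit N (parent –)
  visit U (parent N)
    U–N: parent, skip
  visit T (parent N)
    T–N: parent, skip
    visit K (parent T)
      K–T: parent, skip
    visit P (parent T)
      P–T: parent, skip
    visit V (parent T)
      visit S (parent V)
        S–T: T visited and ≠ parent → cycle
Cycle: T – V – S – T.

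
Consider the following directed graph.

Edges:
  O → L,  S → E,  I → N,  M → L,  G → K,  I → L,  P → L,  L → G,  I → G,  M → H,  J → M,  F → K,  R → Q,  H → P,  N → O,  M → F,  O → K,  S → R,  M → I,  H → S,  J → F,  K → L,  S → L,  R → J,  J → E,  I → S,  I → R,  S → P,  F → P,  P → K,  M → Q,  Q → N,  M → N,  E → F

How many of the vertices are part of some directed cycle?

9

A vertex is on a directed cycle iff it belongs to a strongly connected component of size ≥ 2 (or has a self-loop).
The vertices on cycles are {G, H, I, J, K, L, M, R, S} — 9 in total.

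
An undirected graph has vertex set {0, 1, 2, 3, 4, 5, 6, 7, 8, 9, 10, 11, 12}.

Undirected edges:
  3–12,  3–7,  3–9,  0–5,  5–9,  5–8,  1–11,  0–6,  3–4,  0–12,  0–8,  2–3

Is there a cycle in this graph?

Yes

DFS, tracking each vertex's parent; an edge to a visited non-parent vertex closes a cycle.
Start from 10:
visit 10 (parent –)
visit 0 (parent –)
  visit 6 (parent 0)
    6–0: parent, skip
  visit 12 (parent 0)
    12–0: parent, skip
    visit 3 (parent 12)
      visit 2 (parent 3)
        2–3: parent, skip
      visit 7 (parent 3)
        7–3: parent, skip
      visit 4 (parent 3)
        4–3: parent, skip
      3–12: parent, skip
      visit 9 (parent 3)
        9–3: parent, skip
        visit 5 (parent 9)
          5–9: parent, skip
          5–0: 0 visited and ≠ parent → cycle
Cycle: 0 – 12 – 3 – 9 – 5 – 0.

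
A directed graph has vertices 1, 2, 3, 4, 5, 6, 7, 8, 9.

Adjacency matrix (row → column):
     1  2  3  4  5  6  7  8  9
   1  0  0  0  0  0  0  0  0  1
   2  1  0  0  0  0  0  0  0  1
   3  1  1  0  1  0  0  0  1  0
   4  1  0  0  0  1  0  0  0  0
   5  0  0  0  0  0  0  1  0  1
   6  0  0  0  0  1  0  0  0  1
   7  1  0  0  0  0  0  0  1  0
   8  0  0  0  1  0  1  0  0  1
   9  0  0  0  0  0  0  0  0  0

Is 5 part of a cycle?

5 is on a cycle iff 5 can reach itself via ≥1 edge.
5 → 7 → 8 → 4 → 5 — yes.

Yes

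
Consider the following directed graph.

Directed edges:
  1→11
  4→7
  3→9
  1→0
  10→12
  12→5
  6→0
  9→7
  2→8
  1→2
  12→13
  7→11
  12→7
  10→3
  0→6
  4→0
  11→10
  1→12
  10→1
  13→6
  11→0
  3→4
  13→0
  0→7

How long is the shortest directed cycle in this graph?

2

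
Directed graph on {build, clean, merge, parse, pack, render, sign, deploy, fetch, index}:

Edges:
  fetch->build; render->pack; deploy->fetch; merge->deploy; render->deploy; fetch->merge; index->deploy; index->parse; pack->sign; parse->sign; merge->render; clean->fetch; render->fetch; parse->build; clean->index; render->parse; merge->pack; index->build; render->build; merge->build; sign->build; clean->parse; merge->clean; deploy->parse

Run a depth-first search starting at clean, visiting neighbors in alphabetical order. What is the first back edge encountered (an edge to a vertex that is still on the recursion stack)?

merge→clean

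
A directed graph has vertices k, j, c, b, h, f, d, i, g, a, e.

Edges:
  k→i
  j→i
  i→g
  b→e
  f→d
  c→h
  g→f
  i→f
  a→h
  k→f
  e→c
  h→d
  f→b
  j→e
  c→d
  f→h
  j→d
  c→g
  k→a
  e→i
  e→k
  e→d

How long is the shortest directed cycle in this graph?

For each vertex v, BFS finds the shortest path from v back to v.
The shortest such closed walk is e → i → f → b → e, length 4.

4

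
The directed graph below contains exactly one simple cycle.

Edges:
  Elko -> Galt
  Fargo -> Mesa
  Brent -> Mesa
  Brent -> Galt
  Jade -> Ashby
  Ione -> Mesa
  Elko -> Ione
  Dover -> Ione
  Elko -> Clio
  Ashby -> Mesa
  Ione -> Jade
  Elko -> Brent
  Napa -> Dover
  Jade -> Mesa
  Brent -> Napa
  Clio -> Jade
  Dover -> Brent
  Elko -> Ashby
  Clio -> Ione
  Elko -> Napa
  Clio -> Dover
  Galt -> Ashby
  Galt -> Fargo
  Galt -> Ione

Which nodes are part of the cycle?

Napa, Brent, Dover

DFS with gray/black marking from Brent:
Brent gray
  Galt gray
    Fargo gray
      Mesa gray
      Mesa black
    Fargo black
    Ashby gray
      Ashby→Mesa: Mesa black — skip
    Ashby black
    Ione gray
      Ione→Mesa: Mesa black — skip
      Jade gray
        Jade→Ashby: Ashby black — skip
        Jade→Mesa: Mesa black — skip
      Jade black
    Ione black
  Galt black
  Brent→Mesa: Mesa black — skip
  Napa gray
    Dover gray
      Dover→Ione: Ione black — skip
      Dover→Brent: Brent is gray → back edge
Back edge closes the cycle Brent → Napa → Dover → Brent; its vertices are {Napa, Brent, Dover}.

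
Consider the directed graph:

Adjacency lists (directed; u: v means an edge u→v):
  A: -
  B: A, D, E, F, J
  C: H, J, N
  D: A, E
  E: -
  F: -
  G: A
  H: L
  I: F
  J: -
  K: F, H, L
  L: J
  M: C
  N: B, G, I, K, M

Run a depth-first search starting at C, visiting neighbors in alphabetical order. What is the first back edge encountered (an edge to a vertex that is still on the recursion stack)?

DFS from C (visiting neighbors in alphabetical order); mark gray on enter, black on exit:
C gray
  H gray
    L gray
      J gray
      J black
    L black
  H black
  C→J: J black — skip
  N gray
    B gray
      A gray
      A black
      D gray
        D→A: A black — skip
        E gray
        E black
      D black
      B→E: E black — skip
      F gray
      F black
      B→J: J black — skip
    B black
    G gray
      G→A: A black — skip
    G black
    I gray
      I→F: F black — skip
    I black
    K gray
      K→F: F black — skip
      K→H: H black — skip
      K→L: L black — skip
    K black
    M gray
      M→C: C is gray → back edge
First back edge: M → C.

M→C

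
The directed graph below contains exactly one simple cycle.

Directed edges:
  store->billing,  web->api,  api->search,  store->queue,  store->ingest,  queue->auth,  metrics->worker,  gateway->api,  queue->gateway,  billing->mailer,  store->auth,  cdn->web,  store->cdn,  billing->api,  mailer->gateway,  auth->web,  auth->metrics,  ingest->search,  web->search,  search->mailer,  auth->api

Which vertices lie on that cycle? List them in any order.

api, mailer, search, gateway

DFS with gray/black marking from mailer:
mailer gray
  gateway gray
    api gray
      search gray
        search→mailer: mailer is gray → back edge
Back edge closes the cycle mailer → gateway → api → search → mailer; its vertices are {api, mailer, search, gateway}.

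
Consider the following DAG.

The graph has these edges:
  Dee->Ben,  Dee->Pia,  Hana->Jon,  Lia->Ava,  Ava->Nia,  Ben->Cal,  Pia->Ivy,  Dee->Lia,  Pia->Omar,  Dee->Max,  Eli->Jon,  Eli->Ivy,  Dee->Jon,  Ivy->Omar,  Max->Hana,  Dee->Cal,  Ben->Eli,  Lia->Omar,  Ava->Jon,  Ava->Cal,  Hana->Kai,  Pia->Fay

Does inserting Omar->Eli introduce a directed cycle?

Adding Omar→Eli creates a cycle iff Eli can already reach Omar.
Path from Eli: Eli → Ivy → Omar.
So Eli → … → Omar → Eli is a cycle.

Yes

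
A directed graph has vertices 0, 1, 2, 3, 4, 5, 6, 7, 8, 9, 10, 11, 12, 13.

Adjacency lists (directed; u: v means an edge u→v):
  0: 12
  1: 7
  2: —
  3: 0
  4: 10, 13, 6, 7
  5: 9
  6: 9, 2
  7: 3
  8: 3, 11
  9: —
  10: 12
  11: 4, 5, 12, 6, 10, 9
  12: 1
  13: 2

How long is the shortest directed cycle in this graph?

For each vertex v, BFS finds the shortest path from v back to v.
The shortest such closed walk is 3 → 0 → 12 → 1 → 7 → 3, length 5.

5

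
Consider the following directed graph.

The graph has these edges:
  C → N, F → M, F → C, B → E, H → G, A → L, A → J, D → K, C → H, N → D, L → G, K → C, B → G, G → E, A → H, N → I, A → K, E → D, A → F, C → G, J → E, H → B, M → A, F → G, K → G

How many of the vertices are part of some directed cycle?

11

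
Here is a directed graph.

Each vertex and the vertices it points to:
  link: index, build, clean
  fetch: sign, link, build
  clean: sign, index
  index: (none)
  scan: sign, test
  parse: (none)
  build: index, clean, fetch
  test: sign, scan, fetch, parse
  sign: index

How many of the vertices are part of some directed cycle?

A vertex is on a directed cycle iff it belongs to a strongly connected component of size ≥ 2 (or has a self-loop).
The vertices on cycles are {link, scan, test, build, fetch} — 5 in total.

5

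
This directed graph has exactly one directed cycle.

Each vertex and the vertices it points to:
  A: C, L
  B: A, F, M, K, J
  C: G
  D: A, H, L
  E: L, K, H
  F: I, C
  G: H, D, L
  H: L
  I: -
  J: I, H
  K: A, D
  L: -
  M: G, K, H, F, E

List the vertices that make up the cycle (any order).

A, C, D, G

DFS with gray/black marking from A:
A gray
  C gray
    G gray
      H gray
        L gray
        L black
      H black
      D gray
        D→A: A is gray → back edge
Back edge closes the cycle A → C → G → D → A; its vertices are {A, C, D, G}.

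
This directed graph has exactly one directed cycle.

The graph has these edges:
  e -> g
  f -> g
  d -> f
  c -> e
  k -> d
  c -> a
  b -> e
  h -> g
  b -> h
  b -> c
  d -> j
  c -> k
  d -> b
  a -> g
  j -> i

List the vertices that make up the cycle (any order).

b, c, d, k

DFS with gray/black marking from d:
d gray
  f gray
    g gray
    g black
  f black
  j gray
    i gray
    i black
  j black
  b gray
    h gray
      h→g: g black — skip
    h black
    c gray
      e gray
        e→g: g black — skip
      e black
      a gray
        a→g: g black — skip
      a black
      k gray
        k→d: d is gray → back edge
Back edge closes the cycle d → b → c → k → d; its vertices are {b, c, d, k}.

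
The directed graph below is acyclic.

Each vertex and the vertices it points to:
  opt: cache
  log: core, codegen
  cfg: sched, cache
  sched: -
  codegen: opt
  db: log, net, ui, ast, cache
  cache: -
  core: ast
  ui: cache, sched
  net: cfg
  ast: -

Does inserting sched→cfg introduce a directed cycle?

Adding sched→cfg creates a cycle iff cfg can already reach sched.
Path from cfg: cfg → sched.
So cfg → … → sched → cfg is a cycle.

Yes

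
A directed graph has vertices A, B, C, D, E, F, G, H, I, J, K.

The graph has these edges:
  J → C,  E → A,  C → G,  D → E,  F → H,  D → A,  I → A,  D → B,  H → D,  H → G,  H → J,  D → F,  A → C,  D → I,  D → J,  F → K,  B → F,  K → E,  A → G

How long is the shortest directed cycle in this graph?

For each vertex v, BFS finds the shortest path from v back to v.
The shortest such closed walk is D → F → H → D, length 3.

3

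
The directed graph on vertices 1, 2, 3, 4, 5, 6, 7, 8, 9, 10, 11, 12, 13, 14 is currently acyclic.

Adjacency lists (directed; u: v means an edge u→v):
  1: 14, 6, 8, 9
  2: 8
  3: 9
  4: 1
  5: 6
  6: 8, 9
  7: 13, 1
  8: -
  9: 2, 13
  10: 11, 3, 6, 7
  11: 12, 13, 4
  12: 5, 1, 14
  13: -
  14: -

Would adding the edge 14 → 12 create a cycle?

Yes

Adding 14→12 creates a cycle iff 12 can already reach 14.
Path from 12: 12 → 14.
So 12 → … → 14 → 12 is a cycle.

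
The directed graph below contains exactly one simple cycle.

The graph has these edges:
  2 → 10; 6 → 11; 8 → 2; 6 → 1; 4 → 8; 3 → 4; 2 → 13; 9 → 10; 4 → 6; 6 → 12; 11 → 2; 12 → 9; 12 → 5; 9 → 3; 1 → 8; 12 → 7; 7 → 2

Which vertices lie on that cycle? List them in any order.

3, 4, 6, 9, 12

DFS with gray/black marking from 4:
4 gray
  6 gray
    1 gray
      8 gray
        2 gray
          10 gray
          10 black
          13 gray
          13 black
        2 black
      8 black
    1 black
    12 gray
      7 gray
        7→2: 2 black — skip
      7 black
      5 gray
      5 black
      9 gray
        9→10: 10 black — skip
        3 gray
          3→4: 4 is gray → back edge
Back edge closes the cycle 4 → 6 → 12 → 9 → 3 → 4; its vertices are {3, 4, 6, 9, 12}.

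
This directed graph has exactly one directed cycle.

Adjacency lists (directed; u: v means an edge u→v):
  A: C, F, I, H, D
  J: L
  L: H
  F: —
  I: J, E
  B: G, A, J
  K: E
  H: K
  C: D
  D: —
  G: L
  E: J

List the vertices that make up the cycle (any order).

E, H, J, K, L

DFS with gray/black marking from H:
H gray
  K gray
    E gray
      J gray
        L gray
          L→H: H is gray → back edge
Back edge closes the cycle H → K → E → J → L → H; its vertices are {E, H, J, K, L}.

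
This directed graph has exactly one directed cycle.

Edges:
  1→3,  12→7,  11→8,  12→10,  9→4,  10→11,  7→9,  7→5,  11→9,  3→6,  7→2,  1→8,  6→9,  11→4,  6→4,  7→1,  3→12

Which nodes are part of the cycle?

DFS with gray/black marking from 3:
3 gray
  6 gray
    9 gray
      4 gray
      4 black
    9 black
    6→4: 4 black — skip
  6 black
  12 gray
    7 gray
      7→9: 9 black — skip
      2 gray
      2 black
      1 gray
        1→3: 3 is gray → back edge
Back edge closes the cycle 3 → 12 → 7 → 1 → 3; its vertices are {1, 3, 7, 12}.

1, 3, 7, 12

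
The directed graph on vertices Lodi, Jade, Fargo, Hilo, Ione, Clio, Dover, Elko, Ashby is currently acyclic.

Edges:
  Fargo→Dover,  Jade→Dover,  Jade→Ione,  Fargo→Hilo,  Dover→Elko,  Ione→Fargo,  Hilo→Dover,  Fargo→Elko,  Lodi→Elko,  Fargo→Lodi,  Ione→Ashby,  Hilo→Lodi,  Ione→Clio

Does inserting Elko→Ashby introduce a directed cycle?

Adding Elko→Ashby creates a cycle iff Ashby can already reach Elko.
Explore from Ashby: no path reaches Elko. The graph stays acyclic.

No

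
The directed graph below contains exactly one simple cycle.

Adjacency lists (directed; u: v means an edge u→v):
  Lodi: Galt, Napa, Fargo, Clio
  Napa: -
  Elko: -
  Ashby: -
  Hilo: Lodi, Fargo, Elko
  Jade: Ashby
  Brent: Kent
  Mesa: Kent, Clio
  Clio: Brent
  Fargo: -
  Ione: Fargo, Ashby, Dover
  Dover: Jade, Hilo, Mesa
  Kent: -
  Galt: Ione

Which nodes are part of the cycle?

Galt, Hilo, Ione, Lodi, Dover

DFS with gray/black marking from Dover:
Dover gray
  Jade gray
    Ashby gray
    Ashby black
  Jade black
  Hilo gray
    Lodi gray
      Galt gray
        Ione gray
          Fargo gray
          Fargo black
          Ione→Ashby: Ashby black — skip
          Ione→Dover: Dover is gray → back edge
Back edge closes the cycle Dover → Hilo → Lodi → Galt → Ione → Dover; its vertices are {Galt, Hilo, Ione, Lodi, Dover}.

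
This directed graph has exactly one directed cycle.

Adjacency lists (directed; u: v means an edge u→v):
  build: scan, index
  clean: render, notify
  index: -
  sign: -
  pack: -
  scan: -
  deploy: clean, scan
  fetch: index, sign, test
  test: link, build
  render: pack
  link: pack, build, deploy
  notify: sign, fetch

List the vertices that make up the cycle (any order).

link, test, clean, fetch, deploy, notify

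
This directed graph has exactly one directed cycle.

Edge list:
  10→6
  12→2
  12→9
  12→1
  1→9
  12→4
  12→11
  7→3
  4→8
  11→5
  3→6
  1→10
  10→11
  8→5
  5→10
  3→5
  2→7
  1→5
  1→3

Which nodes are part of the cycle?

DFS with gray/black marking from 10:
10 gray
  6 gray
  6 black
  11 gray
    5 gray
      5→10: 10 is gray → back edge
Back edge closes the cycle 10 → 11 → 5 → 10; its vertices are {5, 10, 11}.

5, 10, 11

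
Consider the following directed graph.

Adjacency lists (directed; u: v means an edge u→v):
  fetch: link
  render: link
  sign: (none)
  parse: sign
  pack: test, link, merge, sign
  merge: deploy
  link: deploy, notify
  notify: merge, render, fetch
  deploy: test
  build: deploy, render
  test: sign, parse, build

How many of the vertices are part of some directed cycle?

A vertex is on a directed cycle iff it belongs to a strongly connected component of size ≥ 2 (or has a self-loop).
The vertices on cycles are {link, test, build, fetch, merge, deploy, notify, render} — 8 in total.

8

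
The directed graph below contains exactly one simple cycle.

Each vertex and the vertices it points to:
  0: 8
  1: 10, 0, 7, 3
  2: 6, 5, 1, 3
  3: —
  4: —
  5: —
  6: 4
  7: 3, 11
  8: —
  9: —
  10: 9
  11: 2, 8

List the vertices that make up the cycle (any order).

1, 2, 7, 11

DFS with gray/black marking from 2:
2 gray
  6 gray
    4 gray
    4 black
  6 black
  5 gray
  5 black
  1 gray
    10 gray
      9 gray
      9 black
    10 black
    0 gray
      8 gray
      8 black
    0 black
    7 gray
      3 gray
      3 black
      11 gray
        11→2: 2 is gray → back edge
Back edge closes the cycle 2 → 1 → 7 → 11 → 2; its vertices are {1, 2, 7, 11}.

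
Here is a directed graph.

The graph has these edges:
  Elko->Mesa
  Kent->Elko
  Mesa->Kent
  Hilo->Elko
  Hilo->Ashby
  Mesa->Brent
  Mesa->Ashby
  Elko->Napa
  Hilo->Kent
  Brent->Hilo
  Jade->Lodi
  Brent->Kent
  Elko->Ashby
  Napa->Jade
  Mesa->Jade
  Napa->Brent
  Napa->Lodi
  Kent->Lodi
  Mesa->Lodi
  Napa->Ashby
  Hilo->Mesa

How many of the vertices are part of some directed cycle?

6

A vertex is on a directed cycle iff it belongs to a strongly connected component of size ≥ 2 (or has a self-loop).
The vertices on cycles are {Elko, Hilo, Kent, Mesa, Napa, Brent} — 6 in total.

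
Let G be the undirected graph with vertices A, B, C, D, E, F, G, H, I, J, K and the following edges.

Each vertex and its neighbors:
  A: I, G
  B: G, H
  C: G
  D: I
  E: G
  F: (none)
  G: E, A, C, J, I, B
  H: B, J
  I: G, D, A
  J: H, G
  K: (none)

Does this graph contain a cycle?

Yes

DFS, tracking each vertex's parent; an edge to a visited non-parent vertex closes a cycle.
Start from K:
visit K (parent –)
visit A (parent –)
  visit I (parent A)
    visit G (parent I)
      visit E (parent G)
        E–G: parent, skip
      G–A: A visited and ≠ parent → cycle
Cycle: A – I – G – A.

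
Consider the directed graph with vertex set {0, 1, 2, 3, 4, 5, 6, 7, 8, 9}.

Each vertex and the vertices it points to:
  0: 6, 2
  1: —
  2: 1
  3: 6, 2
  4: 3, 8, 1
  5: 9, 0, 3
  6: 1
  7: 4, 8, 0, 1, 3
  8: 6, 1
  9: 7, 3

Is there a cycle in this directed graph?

No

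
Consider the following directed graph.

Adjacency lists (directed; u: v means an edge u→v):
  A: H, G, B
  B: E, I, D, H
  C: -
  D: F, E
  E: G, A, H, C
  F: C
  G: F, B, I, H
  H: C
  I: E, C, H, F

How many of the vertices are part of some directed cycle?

6

A vertex is on a directed cycle iff it belongs to a strongly connected component of size ≥ 2 (or has a self-loop).
The vertices on cycles are {A, B, D, E, G, I} — 6 in total.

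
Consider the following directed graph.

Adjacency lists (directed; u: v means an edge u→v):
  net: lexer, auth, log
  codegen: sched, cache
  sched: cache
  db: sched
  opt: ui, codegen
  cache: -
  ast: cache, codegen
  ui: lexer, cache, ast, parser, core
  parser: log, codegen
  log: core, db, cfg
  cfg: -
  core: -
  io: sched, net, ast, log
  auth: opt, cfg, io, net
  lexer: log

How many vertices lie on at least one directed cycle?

3

A vertex is on a directed cycle iff it belongs to a strongly connected component of size ≥ 2 (or has a self-loop).
The vertices on cycles are {io, net, auth} — 3 in total.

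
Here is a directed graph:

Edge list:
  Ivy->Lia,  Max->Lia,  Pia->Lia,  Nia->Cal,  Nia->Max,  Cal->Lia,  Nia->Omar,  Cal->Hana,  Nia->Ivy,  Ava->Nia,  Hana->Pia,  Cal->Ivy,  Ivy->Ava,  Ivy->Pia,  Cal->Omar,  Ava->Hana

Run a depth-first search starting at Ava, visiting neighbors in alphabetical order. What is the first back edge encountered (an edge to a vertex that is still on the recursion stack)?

DFS from Ava (visiting neighbors in alphabetical order); mark gray on enter, black on exit:
Ava gray
  Hana gray
    Pia gray
      Lia gray
      Lia black
    Pia black
  Hana black
  Nia gray
    Cal gray
      Cal→Hana: Hana black — skip
      Ivy gray
        Ivy→Ava: Ava is gray → back edge
First back edge: Ivy → Ava.

Ivy->Ava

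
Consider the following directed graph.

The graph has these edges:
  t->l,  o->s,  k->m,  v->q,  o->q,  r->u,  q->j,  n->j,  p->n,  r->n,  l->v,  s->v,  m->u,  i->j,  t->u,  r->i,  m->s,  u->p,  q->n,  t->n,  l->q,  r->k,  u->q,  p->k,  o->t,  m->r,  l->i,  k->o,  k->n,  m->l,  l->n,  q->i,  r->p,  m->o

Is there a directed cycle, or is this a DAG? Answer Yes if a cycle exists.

DFS with white/gray/black marking, starting from r:
r gray
  n gray
    j gray
    j black
  n black
  i gray
    i→j: j black — skip
  i black
  u gray
    q gray
      q→n: n black — skip
      q→j: j black — skip
      q→i: i black — skip
    q black
    p gray
      p→n: n black — skip
      k gray
        k→n: n black — skip
        m gray
          o gray
            o→q: q black — skip
            s gray
              v gray
                v→q: q black — skip
              v black
            s black
            t gray
              t→u: u is gray → back edge
Back edge found, so a cycle exists: u → p → k → m → o → t → u.

Yes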